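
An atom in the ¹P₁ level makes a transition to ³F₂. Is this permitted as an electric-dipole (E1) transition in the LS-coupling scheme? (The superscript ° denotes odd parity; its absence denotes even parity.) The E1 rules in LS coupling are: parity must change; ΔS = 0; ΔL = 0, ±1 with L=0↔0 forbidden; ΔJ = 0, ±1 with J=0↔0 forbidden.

forbidden

Reading off the term symbols: S 0→1, L 1→3, J 1→2, parity even→even.
ΔL = 0, ±1 (not L=0↔0): L: 1 → 3, ΔL = +2 — fails.
ΔS = 0: S: 0 → 1 — fails.
Parity must change: even → even — fails.
ΔJ = 0, ±1 (not J=0↔0): J: 1 → 2, ΔJ = +1 — ok.
Rule(s) violated: parity, ΔS, ΔL.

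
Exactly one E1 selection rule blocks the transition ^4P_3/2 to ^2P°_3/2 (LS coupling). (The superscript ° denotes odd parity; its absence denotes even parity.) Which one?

Reading off the term symbols: S 3/2→1/2, L 1→1, J 3/2→3/2, parity even→odd.
ΔL = 0, ±1 (not L=0↔0): L: 1 → 1, ΔL = +0 — ok.
ΔJ = 0, ±1 (not J=0↔0): J: 3/2 → 3/2, ΔJ = +0 — ok.
ΔS = 0: S: 3/2 → 1/2 — fails.
Parity must change: even → odd — ok.

the ΔS = 0 rule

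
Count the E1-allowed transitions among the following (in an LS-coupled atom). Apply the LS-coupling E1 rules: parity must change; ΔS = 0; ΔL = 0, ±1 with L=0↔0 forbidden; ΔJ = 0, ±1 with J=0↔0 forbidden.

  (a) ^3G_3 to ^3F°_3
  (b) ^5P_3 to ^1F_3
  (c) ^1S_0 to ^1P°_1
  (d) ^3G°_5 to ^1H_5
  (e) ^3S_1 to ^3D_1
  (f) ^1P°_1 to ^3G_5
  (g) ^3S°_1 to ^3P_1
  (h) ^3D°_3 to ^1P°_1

3

(a) allowed
(b) forbidden (parity, ΔS, ΔL fail)
(c) allowed
(d) forbidden (ΔS fails)
(e) forbidden (parity, ΔL fail)
(f) forbidden (ΔS, ΔL, ΔJ fail)
(g) allowed
(h) forbidden (parity, ΔS, ΔJ fail)
Total allowed: 3 of 8.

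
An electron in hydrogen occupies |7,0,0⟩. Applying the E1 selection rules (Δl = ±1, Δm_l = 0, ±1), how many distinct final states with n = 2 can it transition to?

E1 requires Δl = ±1, so l_f ∈ {-1, 1}; with 0 ≤ l_f ≤ n_f−1 = 1, the allowed l_f values are {1}.
For l_f = 1: m_f ∈ {m_i−1, m_i, m_i+1} ∩ [−1, 1] = {-1, 0, 1} → 3 states.
Total: 3.

3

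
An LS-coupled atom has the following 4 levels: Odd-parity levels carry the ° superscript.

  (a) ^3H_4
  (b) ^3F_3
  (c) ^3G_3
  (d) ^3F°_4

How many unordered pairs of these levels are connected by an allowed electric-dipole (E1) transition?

(a)–(b): forbidden (parity, ΔL).
(a)–(c): forbidden (parity).
(a)–(d): forbidden (ΔL).
(b)–(c): forbidden (parity).
(b)–(d): allowed.
(c)–(d): allowed.
Allowed pairs: 2 of 6.

2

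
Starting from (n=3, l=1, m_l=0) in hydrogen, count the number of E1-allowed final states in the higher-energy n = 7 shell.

4

E1 requires Δl = ±1, so l_f ∈ {0, 2}; with 0 ≤ l_f ≤ n_f−1 = 6, the allowed l_f values are {0, 2}.
For l_f = 0: m_f ∈ {m_i−1, m_i, m_i+1} ∩ [−0, 0] = {0} → 1 state.
For l_f = 2: m_f ∈ {m_i−1, m_i, m_i+1} ∩ [−2, 2] = {-1, 0, 1} → 3 states.
Total: 4.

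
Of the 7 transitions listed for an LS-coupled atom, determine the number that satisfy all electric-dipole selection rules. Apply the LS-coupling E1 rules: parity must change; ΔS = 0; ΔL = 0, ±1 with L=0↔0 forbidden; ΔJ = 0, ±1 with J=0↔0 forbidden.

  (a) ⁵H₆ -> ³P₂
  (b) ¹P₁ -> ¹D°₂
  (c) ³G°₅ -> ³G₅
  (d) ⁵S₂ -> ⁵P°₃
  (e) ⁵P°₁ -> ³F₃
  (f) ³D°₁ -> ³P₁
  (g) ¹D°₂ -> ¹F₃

5

(a) forbidden (parity, ΔS, ΔL, ΔJ fail)
(b) allowed
(c) allowed
(d) allowed
(e) forbidden (ΔS, ΔL, ΔJ fail)
(f) allowed
(g) allowed
Total allowed: 5 of 7.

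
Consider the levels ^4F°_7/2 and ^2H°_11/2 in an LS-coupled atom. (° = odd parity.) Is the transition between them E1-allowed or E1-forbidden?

forbidden

Reading off the term symbols: S 3/2→1/2, L 3→5, J 7/2→11/2, parity odd→odd.
ΔS = 0: S: 3/2 → 1/2 — fails.
Parity must change: odd → odd — fails.
ΔJ = 0, ±1 (not J=0↔0): J: 7/2 → 11/2, ΔJ = +2 — fails.
ΔL = 0, ±1 (not L=0↔0): L: 3 → 5, ΔL = +2 — fails.
Rule(s) violated: parity, ΔS, ΔL, ΔJ.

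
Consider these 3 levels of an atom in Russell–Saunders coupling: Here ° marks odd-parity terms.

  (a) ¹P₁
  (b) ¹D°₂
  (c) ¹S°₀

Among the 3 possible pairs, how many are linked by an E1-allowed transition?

(a)–(b): allowed.
(a)–(c): allowed.
(b)–(c): forbidden (parity, ΔL, ΔJ).
Allowed pairs: 2 of 3.

2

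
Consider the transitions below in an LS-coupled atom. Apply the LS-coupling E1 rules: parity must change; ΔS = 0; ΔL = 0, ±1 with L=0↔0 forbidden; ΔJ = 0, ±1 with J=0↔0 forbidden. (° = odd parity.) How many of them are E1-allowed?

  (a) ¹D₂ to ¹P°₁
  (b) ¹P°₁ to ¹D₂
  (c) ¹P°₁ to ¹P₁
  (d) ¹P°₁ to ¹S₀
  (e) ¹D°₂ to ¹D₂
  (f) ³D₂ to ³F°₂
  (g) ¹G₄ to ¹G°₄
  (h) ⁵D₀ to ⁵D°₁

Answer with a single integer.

8

(a) allowed
(b) allowed
(c) allowed
(d) allowed
(e) allowed
(f) allowed
(g) allowed
(h) allowed
Total allowed: 8 of 8.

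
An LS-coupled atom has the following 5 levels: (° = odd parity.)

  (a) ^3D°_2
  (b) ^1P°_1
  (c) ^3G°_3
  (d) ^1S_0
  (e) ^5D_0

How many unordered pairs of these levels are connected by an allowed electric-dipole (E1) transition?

(a)–(b): forbidden (parity, ΔS).
(a)–(c): forbidden (parity, ΔL).
(a)–(d): forbidden (ΔS, ΔL, ΔJ).
(a)–(e): forbidden (ΔS, ΔJ).
(b)–(c): forbidden (parity, ΔS, ΔL, ΔJ).
(b)–(d): allowed.
(b)–(e): forbidden (ΔS).
(c)–(d): forbidden (ΔS, ΔL, ΔJ).
(c)–(e): forbidden (ΔS, ΔL, ΔJ).
(d)–(e): forbidden (parity, ΔS, ΔL, ΔJ).
Allowed pairs: 1 of 10.

1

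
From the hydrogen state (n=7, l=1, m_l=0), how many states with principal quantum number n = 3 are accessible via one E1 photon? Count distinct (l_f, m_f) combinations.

4

E1 requires Δl = ±1, so l_f ∈ {0, 2}; with 0 ≤ l_f ≤ n_f−1 = 2, the allowed l_f values are {0, 2}.
For l_f = 0: m_f ∈ {m_i−1, m_i, m_i+1} ∩ [−0, 0] = {0} → 1 state.
For l_f = 2: m_f ∈ {m_i−1, m_i, m_i+1} ∩ [−2, 2] = {-1, 0, 1} → 3 states.
Total: 4.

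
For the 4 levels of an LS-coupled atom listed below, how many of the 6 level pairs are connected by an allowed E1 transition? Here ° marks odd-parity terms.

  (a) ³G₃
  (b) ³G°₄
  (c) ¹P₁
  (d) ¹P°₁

(a)–(b): allowed.
(a)–(c): forbidden (parity, ΔS, ΔL, ΔJ).
(a)–(d): forbidden (ΔS, ΔL, ΔJ).
(b)–(c): forbidden (ΔS, ΔL, ΔJ).
(b)–(d): forbidden (parity, ΔS, ΔL, ΔJ).
(c)–(d): allowed.
Allowed pairs: 2 of 6.

2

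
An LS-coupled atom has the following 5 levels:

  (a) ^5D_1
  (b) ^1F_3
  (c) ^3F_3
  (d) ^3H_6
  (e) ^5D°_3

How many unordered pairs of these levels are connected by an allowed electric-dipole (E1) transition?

(a)–(b): forbidden (parity, ΔS, ΔJ).
(a)–(c): forbidden (parity, ΔS, ΔJ).
(a)–(d): forbidden (parity, ΔS, ΔL, ΔJ).
(a)–(e): forbidden (ΔJ).
(b)–(c): forbidden (parity, ΔS).
(b)–(d): forbidden (parity, ΔS, ΔL, ΔJ).
(b)–(e): forbidden (ΔS).
(c)–(d): forbidden (parity, ΔL, ΔJ).
(c)–(e): forbidden (ΔS).
(d)–(e): forbidden (ΔS, ΔL, ΔJ).
Allowed pairs: 0 of 10.

0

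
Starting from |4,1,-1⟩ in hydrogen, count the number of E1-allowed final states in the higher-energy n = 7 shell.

4

E1 requires Δl = ±1, so l_f ∈ {0, 2}; with 0 ≤ l_f ≤ n_f−1 = 6, the allowed l_f values are {0, 2}.
For l_f = 0: m_f ∈ {m_i−1, m_i, m_i+1} ∩ [−0, 0] = {0} → 1 state.
For l_f = 2: m_f ∈ {m_i−1, m_i, m_i+1} ∩ [−2, 2] = {-2, -1, 0} → 3 states.
Total: 4.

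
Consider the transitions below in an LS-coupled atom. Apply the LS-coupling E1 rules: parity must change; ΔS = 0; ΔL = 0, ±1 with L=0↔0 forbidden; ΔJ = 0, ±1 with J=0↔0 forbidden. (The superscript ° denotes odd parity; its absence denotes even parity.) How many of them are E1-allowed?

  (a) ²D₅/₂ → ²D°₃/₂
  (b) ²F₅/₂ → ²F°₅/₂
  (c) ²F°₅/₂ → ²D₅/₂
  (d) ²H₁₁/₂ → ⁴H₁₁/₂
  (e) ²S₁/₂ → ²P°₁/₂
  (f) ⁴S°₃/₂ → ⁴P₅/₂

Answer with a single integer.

(a) allowed
(b) allowed
(c) allowed
(d) forbidden (parity, ΔS fail)
(e) allowed
(f) allowed
Total allowed: 5 of 6.

5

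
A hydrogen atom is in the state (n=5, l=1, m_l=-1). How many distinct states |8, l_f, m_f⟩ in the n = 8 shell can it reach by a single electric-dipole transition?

4

E1 requires Δl = ±1, so l_f ∈ {0, 2}; with 0 ≤ l_f ≤ n_f−1 = 7, the allowed l_f values are {0, 2}.
For l_f = 0: m_f ∈ {m_i−1, m_i, m_i+1} ∩ [−0, 0] = {0} → 1 state.
For l_f = 2: m_f ∈ {m_i−1, m_i, m_i+1} ∩ [−2, 2] = {-2, -1, 0} → 3 states.
Total: 4.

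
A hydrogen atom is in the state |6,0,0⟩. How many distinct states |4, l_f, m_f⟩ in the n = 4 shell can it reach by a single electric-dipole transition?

E1 requires Δl = ±1, so l_f ∈ {-1, 1}; with 0 ≤ l_f ≤ n_f−1 = 3, the allowed l_f values are {1}.
For l_f = 1: m_f ∈ {m_i−1, m_i, m_i+1} ∩ [−1, 1] = {-1, 0, 1} → 3 states.
Total: 3.

3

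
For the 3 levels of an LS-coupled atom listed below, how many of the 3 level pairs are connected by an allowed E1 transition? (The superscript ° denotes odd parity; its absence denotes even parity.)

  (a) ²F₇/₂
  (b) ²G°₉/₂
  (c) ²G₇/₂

(a)–(b): allowed.
(a)–(c): forbidden (parity).
(b)–(c): allowed.
Allowed pairs: 2 of 3.

2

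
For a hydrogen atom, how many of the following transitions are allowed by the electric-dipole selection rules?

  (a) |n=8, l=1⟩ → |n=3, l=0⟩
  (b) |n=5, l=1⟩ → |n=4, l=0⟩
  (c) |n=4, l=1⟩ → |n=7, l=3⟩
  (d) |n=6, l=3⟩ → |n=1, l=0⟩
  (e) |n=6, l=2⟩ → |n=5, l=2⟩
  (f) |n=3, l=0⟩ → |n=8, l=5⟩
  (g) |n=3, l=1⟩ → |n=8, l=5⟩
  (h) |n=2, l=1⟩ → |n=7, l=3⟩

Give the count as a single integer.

(a) allowed
(b) allowed
(c) forbidden — Δl = +2 (E1 requires Δl = ±1)
(d) forbidden — Δl = -3 (E1 requires Δl = ±1)
(e) forbidden — Δl = +0 (E1 requires Δl = ±1)
(f) forbidden — Δl = +5 (E1 requires Δl = ±1)
(g) forbidden — Δl = +4 (E1 requires Δl = ±1)
(h) forbidden — Δl = +2 (E1 requires Δl = ±1)
Total allowed: 2 of 8.

2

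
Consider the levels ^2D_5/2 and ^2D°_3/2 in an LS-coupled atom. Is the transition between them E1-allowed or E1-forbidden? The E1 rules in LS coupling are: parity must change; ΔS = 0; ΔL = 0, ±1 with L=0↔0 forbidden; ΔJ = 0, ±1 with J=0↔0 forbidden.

allowed

Parity must change: even → odd — satisfied.
ΔS = 0: S: 1/2 → 1/2 — satisfied.
ΔL = 0, ±1 (not L=0↔0): L: 2 → 2, ΔL = +0 — satisfied.
ΔJ = 0, ±1 (not J=0↔0): J: 5/2 → 3/2, ΔJ = -1 — satisfied.
All four E1 rules are satisfied.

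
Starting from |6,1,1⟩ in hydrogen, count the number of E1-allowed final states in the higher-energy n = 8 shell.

4

E1 requires Δl = ±1, so l_f ∈ {0, 2}; with 0 ≤ l_f ≤ n_f−1 = 7, the allowed l_f values are {0, 2}.
For l_f = 0: m_f ∈ {m_i−1, m_i, m_i+1} ∩ [−0, 0] = {0} → 1 state.
For l_f = 2: m_f ∈ {m_i−1, m_i, m_i+1} ∩ [−2, 2] = {0, 1, 2} → 3 states.
Total: 4.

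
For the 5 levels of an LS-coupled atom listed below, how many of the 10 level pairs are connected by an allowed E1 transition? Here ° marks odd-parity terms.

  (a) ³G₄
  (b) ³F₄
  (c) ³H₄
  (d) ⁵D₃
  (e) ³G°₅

3

(a)–(b): forbidden (parity).
(a)–(c): forbidden (parity).
(a)–(d): forbidden (parity, ΔS, ΔL).
(a)–(e): allowed.
(b)–(c): forbidden (parity, ΔL).
(b)–(d): forbidden (parity, ΔS).
(b)–(e): allowed.
(c)–(d): forbidden (parity, ΔS, ΔL).
(c)–(e): allowed.
(d)–(e): forbidden (ΔS, ΔL, ΔJ).
Allowed pairs: 3 of 10.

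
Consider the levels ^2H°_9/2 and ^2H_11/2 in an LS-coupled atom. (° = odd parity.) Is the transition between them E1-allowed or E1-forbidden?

allowed

Initial level: S=1/2, L=5, J=9/2, parity odd. Final level: S=1/2, L=5, J=11/2, parity even.
ΔL = 0, ±1 (not L=0↔0): L: 5 → 5, ΔL = +0 — passes.
Parity must change: odd → even — passes.
ΔS = 0: S: 1/2 → 1/2 — passes.
ΔJ = 0, ±1 (not J=0↔0): J: 9/2 → 11/2, ΔJ = +1 — passes.
All four E1 rules are satisfied.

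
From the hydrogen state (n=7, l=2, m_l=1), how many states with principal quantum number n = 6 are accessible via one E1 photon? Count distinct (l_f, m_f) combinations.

5

E1 requires Δl = ±1, so l_f ∈ {1, 3}; with 0 ≤ l_f ≤ n_f−1 = 5, the allowed l_f values are {1, 3}.
For l_f = 1: m_f ∈ {m_i−1, m_i, m_i+1} ∩ [−1, 1] = {0, 1} → 2 states.
For l_f = 3: m_f ∈ {m_i−1, m_i, m_i+1} ∩ [−3, 3] = {0, 1, 2} → 3 states.
Total: 5.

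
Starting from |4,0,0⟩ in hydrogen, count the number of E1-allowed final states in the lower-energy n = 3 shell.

3

E1 requires Δl = ±1, so l_f ∈ {-1, 1}; with 0 ≤ l_f ≤ n_f−1 = 2, the allowed l_f values are {1}.
For l_f = 1: m_f ∈ {m_i−1, m_i, m_i+1} ∩ [−1, 1] = {-1, 0, 1} → 3 states.
Total: 3.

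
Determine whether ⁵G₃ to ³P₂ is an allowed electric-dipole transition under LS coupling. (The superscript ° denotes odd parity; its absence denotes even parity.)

forbidden

Reading off the term symbols: S 2→1, L 4→1, J 3→2, parity even→even.
Parity must change: even → even — ✗.
ΔS = 0: S: 2 → 1 — ✗.
ΔL = 0, ±1 (not L=0↔0): L: 4 → 1, ΔL = -3 — ✗.
ΔJ = 0, ±1 (not J=0↔0): J: 3 → 2, ΔJ = -1 — ✓.
Rule(s) violated: parity, ΔS, ΔL.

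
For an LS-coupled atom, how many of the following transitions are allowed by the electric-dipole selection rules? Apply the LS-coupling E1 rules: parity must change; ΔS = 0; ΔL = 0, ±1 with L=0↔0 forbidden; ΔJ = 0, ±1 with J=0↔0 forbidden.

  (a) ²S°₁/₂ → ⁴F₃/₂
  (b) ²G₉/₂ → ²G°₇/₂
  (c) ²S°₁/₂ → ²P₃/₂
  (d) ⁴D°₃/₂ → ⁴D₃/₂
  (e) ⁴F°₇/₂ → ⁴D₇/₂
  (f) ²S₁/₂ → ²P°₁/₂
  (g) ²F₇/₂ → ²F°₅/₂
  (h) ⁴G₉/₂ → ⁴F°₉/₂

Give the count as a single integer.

(a) forbidden (ΔS, ΔL fail)
(b) allowed
(c) allowed
(d) allowed
(e) allowed
(f) allowed
(g) allowed
(h) allowed
Total allowed: 7 of 8.

7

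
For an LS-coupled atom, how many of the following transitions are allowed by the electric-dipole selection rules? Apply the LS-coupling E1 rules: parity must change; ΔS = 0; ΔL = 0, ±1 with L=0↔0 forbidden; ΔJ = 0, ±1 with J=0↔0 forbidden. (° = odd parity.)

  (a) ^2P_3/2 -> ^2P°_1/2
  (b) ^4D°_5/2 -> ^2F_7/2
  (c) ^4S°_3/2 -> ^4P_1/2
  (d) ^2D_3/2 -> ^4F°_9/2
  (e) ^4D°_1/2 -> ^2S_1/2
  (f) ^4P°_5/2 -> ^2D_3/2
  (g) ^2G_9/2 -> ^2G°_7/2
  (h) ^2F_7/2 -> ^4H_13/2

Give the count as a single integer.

3

(a) allowed
(b) forbidden (ΔS fails)
(c) allowed
(d) forbidden (ΔS, ΔJ fail)
(e) forbidden (ΔS, ΔL fail)
(f) forbidden (ΔS fails)
(g) allowed
(h) forbidden (parity, ΔS, ΔL, ΔJ fail)
Total allowed: 3 of 8.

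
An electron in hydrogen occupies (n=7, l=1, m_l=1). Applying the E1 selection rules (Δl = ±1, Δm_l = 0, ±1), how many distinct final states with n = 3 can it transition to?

4

E1 requires Δl = ±1, so l_f ∈ {0, 2}; with 0 ≤ l_f ≤ n_f−1 = 2, the allowed l_f values are {0, 2}.
For l_f = 0: m_f ∈ {m_i−1, m_i, m_i+1} ∩ [−0, 0] = {0} → 1 state.
For l_f = 2: m_f ∈ {m_i−1, m_i, m_i+1} ∩ [−2, 2] = {0, 1, 2} → 3 states.
Total: 4.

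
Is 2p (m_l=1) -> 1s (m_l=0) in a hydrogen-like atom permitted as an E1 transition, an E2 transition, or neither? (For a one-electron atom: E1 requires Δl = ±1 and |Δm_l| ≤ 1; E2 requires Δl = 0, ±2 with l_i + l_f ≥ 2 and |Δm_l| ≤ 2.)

E1

Δl = 0 − 1 = -1; l_i + l_f = 1.
Δm_l = -1.
E1 (Δl = ±1, |Δm_l| ≤ 1): satisfied.
E2 (Δl = 0,±2, l_i+l_f ≥ 2, |Δm_l| ≤ 2): not satisfied.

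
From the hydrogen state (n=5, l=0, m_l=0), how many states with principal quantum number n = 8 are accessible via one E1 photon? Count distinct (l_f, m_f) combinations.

E1 requires Δl = ±1, so l_f ∈ {-1, 1}; with 0 ≤ l_f ≤ n_f−1 = 7, the allowed l_f values are {1}.
For l_f = 1: m_f ∈ {m_i−1, m_i, m_i+1} ∩ [−1, 1] = {-1, 0, 1} → 3 states.
Total: 3.

3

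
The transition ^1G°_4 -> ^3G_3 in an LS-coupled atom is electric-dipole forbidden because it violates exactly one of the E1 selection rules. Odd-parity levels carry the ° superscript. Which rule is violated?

the ΔS = 0 rule

Reading off the term symbols: S 0→1, L 4→4, J 4→3, parity odd→even.
Parity must change: odd → even — ✓.
ΔS = 0: S: 0 → 1 — ✗.
ΔL = 0, ±1 (not L=0↔0): L: 4 → 4, ΔL = +0 — ✓.
ΔJ = 0, ±1 (not J=0↔0): J: 4 → 3, ΔJ = -1 — ✓.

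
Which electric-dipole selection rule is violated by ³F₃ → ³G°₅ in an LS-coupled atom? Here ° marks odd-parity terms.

Reading off the term symbols: S 1→1, L 3→4, J 3→5, parity even→odd.
Parity must change: even → odd — ✓.
ΔS = 0: S: 1 → 1 — ✓.
ΔL = 0, ±1 (not L=0↔0): L: 3 → 4, ΔL = +1 — ✓.
ΔJ = 0, ±1 (not J=0↔0): J: 3 → 5, ΔJ = +2 — ✗.

the ΔJ = 0, ±1 rule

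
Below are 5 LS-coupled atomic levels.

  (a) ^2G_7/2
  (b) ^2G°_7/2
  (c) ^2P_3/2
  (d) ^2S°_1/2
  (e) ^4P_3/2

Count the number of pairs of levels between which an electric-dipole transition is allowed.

(a)–(b): allowed.
(a)–(c): forbidden (parity, ΔL, ΔJ).
(a)–(d): forbidden (ΔL, ΔJ).
(a)–(e): forbidden (parity, ΔS, ΔL, ΔJ).
(b)–(c): forbidden (ΔL, ΔJ).
(b)–(d): forbidden (parity, ΔL, ΔJ).
(b)–(e): forbidden (ΔS, ΔL, ΔJ).
(c)–(d): allowed.
(c)–(e): forbidden (parity, ΔS).
(d)–(e): forbidden (ΔS).
Allowed pairs: 2 of 10.

2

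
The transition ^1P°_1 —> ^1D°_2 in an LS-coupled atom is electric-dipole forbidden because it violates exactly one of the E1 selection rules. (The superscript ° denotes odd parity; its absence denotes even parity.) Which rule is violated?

parity

Reading off the term symbols: S 0→0, L 1→2, J 1→2, parity odd→odd.
ΔL = 0, ±1 (not L=0↔0): L: 1 → 2, ΔL = +1 — ok.
Parity must change: odd → odd — fails.
ΔJ = 0, ±1 (not J=0↔0): J: 1 → 2, ΔJ = +1 — ok.
ΔS = 0: S: 0 → 0 — ok.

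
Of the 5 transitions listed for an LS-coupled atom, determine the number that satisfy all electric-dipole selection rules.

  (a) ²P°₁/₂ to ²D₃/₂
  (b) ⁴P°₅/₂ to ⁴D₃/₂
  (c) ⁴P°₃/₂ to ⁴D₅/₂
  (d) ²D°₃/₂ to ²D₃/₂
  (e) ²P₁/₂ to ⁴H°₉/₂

(a) allowed
(b) allowed
(c) allowed
(d) allowed
(e) forbidden (ΔS, ΔL, ΔJ fail)
Total allowed: 4 of 5.

4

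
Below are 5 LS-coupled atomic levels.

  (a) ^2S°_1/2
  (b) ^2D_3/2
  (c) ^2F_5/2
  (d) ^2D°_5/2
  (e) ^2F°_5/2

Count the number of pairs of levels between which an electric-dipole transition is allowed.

4

(a)–(b): forbidden (ΔL).
(a)–(c): forbidden (ΔL, ΔJ).
(a)–(d): forbidden (parity, ΔL, ΔJ).
(a)–(e): forbidden (parity, ΔL, ΔJ).
(b)–(c): forbidden (parity).
(b)–(d): allowed.
(b)–(e): allowed.
(c)–(d): allowed.
(c)–(e): allowed.
(d)–(e): forbidden (parity).
Allowed pairs: 4 of 10.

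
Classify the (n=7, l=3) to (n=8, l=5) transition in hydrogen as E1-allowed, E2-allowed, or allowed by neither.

Δl = 5 − 3 = +2; l_i + l_f = 8.
E1 (Δl = ±1): not satisfied.
E2 (Δl = 0,±2, l_i+l_f ≥ 2): satisfied.

E2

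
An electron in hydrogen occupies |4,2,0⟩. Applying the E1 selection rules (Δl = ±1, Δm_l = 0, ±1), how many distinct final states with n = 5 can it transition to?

E1 requires Δl = ±1, so l_f ∈ {1, 3}; with 0 ≤ l_f ≤ n_f−1 = 4, the allowed l_f values are {1, 3}.
For l_f = 1: m_f ∈ {m_i−1, m_i, m_i+1} ∩ [−1, 1] = {-1, 0, 1} → 3 states.
For l_f = 3: m_f ∈ {m_i−1, m_i, m_i+1} ∩ [−3, 3] = {-1, 0, 1} → 3 states.
Total: 6.

6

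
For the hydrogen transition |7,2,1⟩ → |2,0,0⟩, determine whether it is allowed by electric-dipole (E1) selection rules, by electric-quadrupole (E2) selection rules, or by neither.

E2

Δl = 0 − 2 = -2; l_i + l_f = 2.
Δm_l = -1.
E1 (Δl = ±1, |Δm_l| ≤ 1): not satisfied.
E2 (Δl = 0,±2, l_i+l_f ≥ 2, |Δm_l| ≤ 2): satisfied.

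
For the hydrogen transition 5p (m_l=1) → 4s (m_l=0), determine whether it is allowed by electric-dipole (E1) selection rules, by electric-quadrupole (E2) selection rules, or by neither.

E1

Δl = 0 − 1 = -1; l_i + l_f = 1.
Δm_l = -1.
E1 (Δl = ±1, |Δm_l| ≤ 1): satisfied.
E2 (Δl = 0,±2, l_i+l_f ≥ 2, |Δm_l| ≤ 2): not satisfied.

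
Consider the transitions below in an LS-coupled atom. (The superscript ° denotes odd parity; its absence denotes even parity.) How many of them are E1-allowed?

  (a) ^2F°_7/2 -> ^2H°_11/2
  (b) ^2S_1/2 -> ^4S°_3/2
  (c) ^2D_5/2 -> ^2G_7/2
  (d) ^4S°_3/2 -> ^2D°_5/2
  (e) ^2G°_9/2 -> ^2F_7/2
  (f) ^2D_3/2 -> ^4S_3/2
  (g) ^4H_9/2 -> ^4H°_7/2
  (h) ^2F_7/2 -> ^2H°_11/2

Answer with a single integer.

2

(a) forbidden (parity, ΔL, ΔJ fail)
(b) forbidden (ΔS, ΔL fail)
(c) forbidden (parity, ΔL fail)
(d) forbidden (parity, ΔS, ΔL fail)
(e) allowed
(f) forbidden (parity, ΔS, ΔL fail)
(g) allowed
(h) forbidden (ΔL, ΔJ fail)
Total allowed: 2 of 8.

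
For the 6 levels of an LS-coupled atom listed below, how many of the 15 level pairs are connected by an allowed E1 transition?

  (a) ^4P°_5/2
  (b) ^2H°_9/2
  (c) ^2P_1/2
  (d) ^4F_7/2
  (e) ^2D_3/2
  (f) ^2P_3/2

0

(a)–(b): forbidden (parity, ΔS, ΔL, ΔJ).
(a)–(c): forbidden (ΔS, ΔJ).
(a)–(d): forbidden (ΔL).
(a)–(e): forbidden (ΔS).
(a)–(f): forbidden (ΔS).
(b)–(c): forbidden (ΔL, ΔJ).
(b)–(d): forbidden (ΔS, ΔL).
(b)–(e): forbidden (ΔL, ΔJ).
(b)–(f): forbidden (ΔL, ΔJ).
(c)–(d): forbidden (parity, ΔS, ΔL, ΔJ).
(c)–(e): forbidden (parity).
(c)–(f): forbidden (parity).
(d)–(e): forbidden (parity, ΔS, ΔJ).
(d)–(f): forbidden (parity, ΔS, ΔL, ΔJ).
(e)–(f): forbidden (parity).
Allowed pairs: 0 of 15.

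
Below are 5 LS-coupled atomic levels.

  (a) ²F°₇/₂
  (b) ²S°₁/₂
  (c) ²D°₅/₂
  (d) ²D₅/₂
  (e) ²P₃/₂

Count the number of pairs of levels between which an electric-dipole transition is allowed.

4

(a)–(b): forbidden (parity, ΔL, ΔJ).
(a)–(c): forbidden (parity).
(a)–(d): allowed.
(a)–(e): forbidden (ΔL, ΔJ).
(b)–(c): forbidden (parity, ΔL, ΔJ).
(b)–(d): forbidden (ΔL, ΔJ).
(b)–(e): allowed.
(c)–(d): allowed.
(c)–(e): allowed.
(d)–(e): forbidden (parity).
Allowed pairs: 4 of 10.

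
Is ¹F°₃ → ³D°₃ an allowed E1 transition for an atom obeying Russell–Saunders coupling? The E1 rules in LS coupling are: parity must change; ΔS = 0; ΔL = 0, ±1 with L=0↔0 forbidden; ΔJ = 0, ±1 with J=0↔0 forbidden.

Reading off the term symbols: S 0→1, L 3→2, J 3→3, parity odd→odd.
Parity must change: odd → odd — fails.
ΔS = 0: S: 0 → 1 — fails.
ΔL = 0, ±1 (not L=0↔0): L: 3 → 2, ΔL = -1 — passes.
ΔJ = 0, ±1 (not J=0↔0): J: 3 → 3, ΔJ = +0 — passes.
Rule(s) violated: parity, ΔS.

forbidden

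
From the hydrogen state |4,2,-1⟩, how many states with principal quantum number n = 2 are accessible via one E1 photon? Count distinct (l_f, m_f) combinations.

2

E1 requires Δl = ±1, so l_f ∈ {1, 3}; with 0 ≤ l_f ≤ n_f−1 = 1, the allowed l_f values are {1}.
For l_f = 1: m_f ∈ {m_i−1, m_i, m_i+1} ∩ [−1, 1] = {-1, 0} → 2 states.
Total: 2.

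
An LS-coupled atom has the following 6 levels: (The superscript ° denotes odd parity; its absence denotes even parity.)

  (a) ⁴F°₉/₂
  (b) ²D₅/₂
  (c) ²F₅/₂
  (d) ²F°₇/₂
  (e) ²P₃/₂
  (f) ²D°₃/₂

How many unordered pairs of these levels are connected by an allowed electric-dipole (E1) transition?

5

(a)–(b): forbidden (ΔS, ΔJ).
(a)–(c): forbidden (ΔS, ΔJ).
(a)–(d): forbidden (parity, ΔS).
(a)–(e): forbidden (ΔS, ΔL, ΔJ).
(a)–(f): forbidden (parity, ΔS, ΔJ).
(b)–(c): forbidden (parity).
(b)–(d): allowed.
(b)–(e): forbidden (parity).
(b)–(f): allowed.
(c)–(d): allowed.
(c)–(e): forbidden (parity, ΔL).
(c)–(f): allowed.
(d)–(e): forbidden (ΔL, ΔJ).
(d)–(f): forbidden (parity, ΔJ).
(e)–(f): allowed.
Allowed pairs: 5 of 15.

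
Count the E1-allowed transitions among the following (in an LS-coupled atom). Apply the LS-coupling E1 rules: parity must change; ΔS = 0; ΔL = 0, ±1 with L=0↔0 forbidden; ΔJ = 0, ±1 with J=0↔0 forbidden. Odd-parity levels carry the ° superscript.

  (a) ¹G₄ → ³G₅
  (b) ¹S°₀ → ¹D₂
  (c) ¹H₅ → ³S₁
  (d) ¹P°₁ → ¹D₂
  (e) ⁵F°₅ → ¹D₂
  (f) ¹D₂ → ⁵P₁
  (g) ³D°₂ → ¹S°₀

1

(a) forbidden (parity, ΔS fail)
(b) forbidden (ΔL, ΔJ fail)
(c) forbidden (parity, ΔS, ΔL, ΔJ fail)
(d) allowed
(e) forbidden (ΔS, ΔJ fail)
(f) forbidden (parity, ΔS fail)
(g) forbidden (parity, ΔS, ΔL, ΔJ fail)
Total allowed: 1 of 7.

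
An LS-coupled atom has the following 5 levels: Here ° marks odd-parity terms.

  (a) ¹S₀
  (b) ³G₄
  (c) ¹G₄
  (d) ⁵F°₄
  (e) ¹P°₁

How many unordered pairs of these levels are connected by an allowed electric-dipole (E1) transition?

(a)–(b): forbidden (parity, ΔS, ΔL, ΔJ).
(a)–(c): forbidden (parity, ΔL, ΔJ).
(a)–(d): forbidden (ΔS, ΔL, ΔJ).
(a)–(e): allowed.
(b)–(c): forbidden (parity, ΔS).
(b)–(d): forbidden (ΔS).
(b)–(e): forbidden (ΔS, ΔL, ΔJ).
(c)–(d): forbidden (ΔS).
(c)–(e): forbidden (ΔL, ΔJ).
(d)–(e): forbidden (parity, ΔS, ΔL, ΔJ).
Allowed pairs: 1 of 10.

1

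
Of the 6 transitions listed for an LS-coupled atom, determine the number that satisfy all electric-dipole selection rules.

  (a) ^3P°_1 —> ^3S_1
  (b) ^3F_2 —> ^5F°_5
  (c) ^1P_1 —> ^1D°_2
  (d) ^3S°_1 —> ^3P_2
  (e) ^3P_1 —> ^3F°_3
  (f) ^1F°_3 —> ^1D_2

4

(a) allowed
(b) forbidden (ΔS, ΔJ fail)
(c) allowed
(d) allowed
(e) forbidden (ΔL, ΔJ fail)
(f) allowed
Total allowed: 4 of 6.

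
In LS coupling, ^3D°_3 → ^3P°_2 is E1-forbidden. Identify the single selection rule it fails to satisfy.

Reading off the term symbols: S 1→1, L 2→1, J 3→2, parity odd→odd.
Parity must change: odd → odd — fails.
ΔS = 0: S: 1 → 1 — ok.
ΔL = 0, ±1 (not L=0↔0): L: 2 → 1, ΔL = -1 — ok.
ΔJ = 0, ±1 (not J=0↔0): J: 3 → 2, ΔJ = -1 — ok.

parity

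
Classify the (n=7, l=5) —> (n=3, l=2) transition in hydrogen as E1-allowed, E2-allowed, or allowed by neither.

Δl = 2 − 5 = -3; l_i + l_f = 7.
E1 (Δl = ±1): not satisfied.
E2 (Δl = 0,±2, l_i+l_f ≥ 2): not satisfied.

neither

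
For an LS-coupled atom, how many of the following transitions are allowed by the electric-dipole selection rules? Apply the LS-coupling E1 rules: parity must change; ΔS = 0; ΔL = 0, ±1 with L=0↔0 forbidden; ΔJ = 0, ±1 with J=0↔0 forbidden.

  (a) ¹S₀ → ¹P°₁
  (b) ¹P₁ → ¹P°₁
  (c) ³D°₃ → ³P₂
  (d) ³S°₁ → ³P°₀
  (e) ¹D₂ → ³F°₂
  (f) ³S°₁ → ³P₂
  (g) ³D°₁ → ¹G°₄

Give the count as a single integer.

4

(a) allowed
(b) allowed
(c) allowed
(d) forbidden (parity fails)
(e) forbidden (ΔS fails)
(f) allowed
(g) forbidden (parity, ΔS, ΔL, ΔJ fail)
Total allowed: 4 of 7.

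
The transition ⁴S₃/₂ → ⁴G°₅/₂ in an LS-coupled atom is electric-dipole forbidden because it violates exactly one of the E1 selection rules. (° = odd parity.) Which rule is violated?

the ΔL = 0, ±1 rule

Parity must change: even → odd — satisfied.
ΔS = 0: S: 3/2 → 3/2 — satisfied.
ΔL = 0, ±1 (not L=0↔0): L: 0 → 4, ΔL = +4 — violated.
ΔJ = 0, ±1 (not J=0↔0): J: 3/2 → 5/2, ΔJ = +1 — satisfied.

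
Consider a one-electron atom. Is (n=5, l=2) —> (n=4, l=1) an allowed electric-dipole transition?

Δl = 1 − 2 = -1; the E1 rule Δl = ±1 is ok.
All E1 selection rules are satisfied.

allowed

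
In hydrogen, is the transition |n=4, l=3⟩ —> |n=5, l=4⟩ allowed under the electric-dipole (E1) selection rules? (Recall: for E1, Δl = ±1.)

Δl = 4 − 3 = +1; the E1 rule Δl = ±1 is passes.
All E1 selection rules are satisfied.

allowed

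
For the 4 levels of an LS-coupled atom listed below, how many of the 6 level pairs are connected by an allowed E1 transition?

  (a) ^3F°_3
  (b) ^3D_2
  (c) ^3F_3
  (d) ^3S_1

2

(a)–(b): allowed.
(a)–(c): allowed.
(a)–(d): forbidden (ΔL, ΔJ).
(b)–(c): forbidden (parity).
(b)–(d): forbidden (parity, ΔL).
(c)–(d): forbidden (parity, ΔL, ΔJ).
Allowed pairs: 2 of 6.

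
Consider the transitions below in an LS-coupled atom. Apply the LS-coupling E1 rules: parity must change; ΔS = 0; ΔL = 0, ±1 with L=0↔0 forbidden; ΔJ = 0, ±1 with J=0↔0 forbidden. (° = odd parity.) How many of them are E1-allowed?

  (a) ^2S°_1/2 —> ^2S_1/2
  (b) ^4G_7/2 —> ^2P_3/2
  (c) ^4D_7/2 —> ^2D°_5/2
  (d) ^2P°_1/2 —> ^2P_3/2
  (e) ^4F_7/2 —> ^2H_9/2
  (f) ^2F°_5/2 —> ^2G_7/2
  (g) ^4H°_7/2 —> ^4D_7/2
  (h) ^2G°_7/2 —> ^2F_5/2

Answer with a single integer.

3

(a) forbidden (ΔL fails)
(b) forbidden (parity, ΔS, ΔL, ΔJ fail)
(c) forbidden (ΔS fails)
(d) allowed
(e) forbidden (parity, ΔS, ΔL fail)
(f) allowed
(g) forbidden (ΔL fails)
(h) allowed
Total allowed: 3 of 8.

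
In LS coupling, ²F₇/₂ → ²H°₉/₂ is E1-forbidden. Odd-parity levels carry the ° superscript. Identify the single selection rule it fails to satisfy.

Initial level: S=1/2, L=3, J=7/2, parity even. Final level: S=1/2, L=5, J=9/2, parity odd.
Parity must change: even → odd — passes.
ΔS = 0: S: 1/2 → 1/2 — passes.
ΔL = 0, ±1 (not L=0↔0): L: 3 → 5, ΔL = +2 — fails.
ΔJ = 0, ±1 (not J=0↔0): J: 7/2 → 9/2, ΔJ = +1 — passes.

the ΔL = 0, ±1 rule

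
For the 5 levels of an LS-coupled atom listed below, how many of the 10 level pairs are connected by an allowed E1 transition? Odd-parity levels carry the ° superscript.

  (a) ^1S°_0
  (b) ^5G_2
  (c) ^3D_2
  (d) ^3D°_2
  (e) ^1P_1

2

(a)–(b): forbidden (ΔS, ΔL, ΔJ).
(a)–(c): forbidden (ΔS, ΔL, ΔJ).
(a)–(d): forbidden (parity, ΔS, ΔL, ΔJ).
(a)–(e): allowed.
(b)–(c): forbidden (parity, ΔS, ΔL).
(b)–(d): forbidden (ΔS, ΔL).
(b)–(e): forbidden (parity, ΔS, ΔL).
(c)–(d): allowed.
(c)–(e): forbidden (parity, ΔS).
(d)–(e): forbidden (ΔS).
Allowed pairs: 2 of 10.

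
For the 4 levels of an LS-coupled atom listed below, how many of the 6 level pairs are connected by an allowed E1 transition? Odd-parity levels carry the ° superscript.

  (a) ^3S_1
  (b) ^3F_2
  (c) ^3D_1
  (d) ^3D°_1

(a)–(b): forbidden (parity, ΔL).
(a)–(c): forbidden (parity, ΔL).
(a)–(d): forbidden (ΔL).
(b)–(c): forbidden (parity).
(b)–(d): allowed.
(c)–(d): allowed.
Allowed pairs: 2 of 6.

2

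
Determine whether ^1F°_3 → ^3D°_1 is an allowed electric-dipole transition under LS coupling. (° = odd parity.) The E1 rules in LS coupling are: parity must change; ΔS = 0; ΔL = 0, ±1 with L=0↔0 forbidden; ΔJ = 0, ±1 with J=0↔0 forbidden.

Reading off the term symbols: S 0→1, L 3→2, J 3→1, parity odd→odd.
Parity must change: odd → odd — fails.
ΔS = 0: S: 0 → 1 — fails.
ΔL = 0, ±1 (not L=0↔0): L: 3 → 2, ΔL = -1 — passes.
ΔJ = 0, ±1 (not J=0↔0): J: 3 → 1, ΔJ = -2 — fails.
Rule(s) violated: parity, ΔS, ΔJ.

forbidden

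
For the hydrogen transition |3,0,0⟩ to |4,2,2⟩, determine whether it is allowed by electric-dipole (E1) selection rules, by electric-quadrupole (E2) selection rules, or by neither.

E2

Δl = 2 − 0 = +2; l_i + l_f = 2.
Δm_l = +2.
E1 (Δl = ±1, |Δm_l| ≤ 1): not satisfied.
E2 (Δl = 0,±2, l_i+l_f ≥ 2, |Δm_l| ≤ 2): satisfied.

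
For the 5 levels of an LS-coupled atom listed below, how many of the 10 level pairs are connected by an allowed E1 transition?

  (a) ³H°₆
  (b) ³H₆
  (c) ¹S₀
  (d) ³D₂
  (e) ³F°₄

1

(a)–(b): allowed.
(a)–(c): forbidden (ΔS, ΔL, ΔJ).
(a)–(d): forbidden (ΔL, ΔJ).
(a)–(e): forbidden (parity, ΔL, ΔJ).
(b)–(c): forbidden (parity, ΔS, ΔL, ΔJ).
(b)–(d): forbidden (parity, ΔL, ΔJ).
(b)–(e): forbidden (ΔL, ΔJ).
(c)–(d): forbidden (parity, ΔS, ΔL, ΔJ).
(c)–(e): forbidden (ΔS, ΔL, ΔJ).
(d)–(e): forbidden (ΔJ).
Allowed pairs: 1 of 10.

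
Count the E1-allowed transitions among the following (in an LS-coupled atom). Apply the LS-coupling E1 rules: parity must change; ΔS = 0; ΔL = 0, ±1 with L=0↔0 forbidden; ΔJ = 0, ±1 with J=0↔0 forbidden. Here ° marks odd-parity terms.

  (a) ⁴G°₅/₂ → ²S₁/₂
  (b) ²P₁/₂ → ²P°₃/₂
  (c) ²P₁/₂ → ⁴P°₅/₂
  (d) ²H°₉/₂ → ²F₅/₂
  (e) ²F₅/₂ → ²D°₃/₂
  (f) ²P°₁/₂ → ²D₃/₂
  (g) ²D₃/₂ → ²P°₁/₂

4

(a) forbidden (ΔS, ΔL, ΔJ fail)
(b) allowed
(c) forbidden (ΔS, ΔJ fail)
(d) forbidden (ΔL, ΔJ fail)
(e) allowed
(f) allowed
(g) allowed
Total allowed: 4 of 7.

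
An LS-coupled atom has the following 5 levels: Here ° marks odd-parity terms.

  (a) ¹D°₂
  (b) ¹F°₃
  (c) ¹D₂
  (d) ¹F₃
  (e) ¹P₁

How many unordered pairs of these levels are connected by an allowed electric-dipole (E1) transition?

5

(a)–(b): forbidden (parity).
(a)–(c): allowed.
(a)–(d): allowed.
(a)–(e): allowed.
(b)–(c): allowed.
(b)–(d): allowed.
(b)–(e): forbidden (ΔL, ΔJ).
(c)–(d): forbidden (parity).
(c)–(e): forbidden (parity).
(d)–(e): forbidden (parity, ΔL, ΔJ).
Allowed pairs: 5 of 10.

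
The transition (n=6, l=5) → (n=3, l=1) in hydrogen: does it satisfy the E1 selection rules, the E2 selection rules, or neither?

Δl = 1 − 5 = -4; l_i + l_f = 6.
E1 (Δl = ±1): not satisfied.
E2 (Δl = 0,±2, l_i+l_f ≥ 2): not satisfied.

neither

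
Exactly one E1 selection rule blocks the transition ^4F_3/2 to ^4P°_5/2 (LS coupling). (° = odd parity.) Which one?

the ΔL = 0, ±1 rule

Parity must change: even → odd — satisfied.
ΔS = 0: S: 3/2 → 3/2 — satisfied.
ΔL = 0, ±1 (not L=0↔0): L: 3 → 1, ΔL = -2 — violated.
ΔJ = 0, ±1 (not J=0↔0): J: 3/2 → 5/2, ΔJ = +1 — satisfied.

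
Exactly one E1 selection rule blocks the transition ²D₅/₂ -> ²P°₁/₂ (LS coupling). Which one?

Reading off the term symbols: S 1/2→1/2, L 2→1, J 5/2→1/2, parity even→odd.
Parity must change: even → odd — ok.
ΔS = 0: S: 1/2 → 1/2 — ok.
ΔL = 0, ±1 (not L=0↔0): L: 2 → 1, ΔL = -1 — ok.
ΔJ = 0, ±1 (not J=0↔0): J: 5/2 → 1/2, ΔJ = -2 — fails.

the ΔJ = 0, ±1 rule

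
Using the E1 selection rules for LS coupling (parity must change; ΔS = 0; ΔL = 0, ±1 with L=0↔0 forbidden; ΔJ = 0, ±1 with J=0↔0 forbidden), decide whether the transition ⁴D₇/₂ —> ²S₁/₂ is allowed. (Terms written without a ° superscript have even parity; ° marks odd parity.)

forbidden

ΔL = 0, ±1 (not L=0↔0): L: 2 → 0, ΔL = -2 — violated.
ΔS = 0: S: 3/2 → 1/2 — violated.
ΔJ = 0, ±1 (not J=0↔0): J: 7/2 → 1/2, ΔJ = -3 — violated.
Parity must change: even → even — violated.
Rule(s) violated: parity, ΔS, ΔL, ΔJ.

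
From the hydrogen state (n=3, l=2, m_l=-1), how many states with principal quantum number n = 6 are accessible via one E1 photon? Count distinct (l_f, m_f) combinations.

E1 requires Δl = ±1, so l_f ∈ {1, 3}; with 0 ≤ l_f ≤ n_f−1 = 5, the allowed l_f values are {1, 3}.
For l_f = 1: m_f ∈ {m_i−1, m_i, m_i+1} ∩ [−1, 1] = {-1, 0} → 2 states.
For l_f = 3: m_f ∈ {m_i−1, m_i, m_i+1} ∩ [−3, 3] = {-2, -1, 0} → 3 states.
Total: 5.

5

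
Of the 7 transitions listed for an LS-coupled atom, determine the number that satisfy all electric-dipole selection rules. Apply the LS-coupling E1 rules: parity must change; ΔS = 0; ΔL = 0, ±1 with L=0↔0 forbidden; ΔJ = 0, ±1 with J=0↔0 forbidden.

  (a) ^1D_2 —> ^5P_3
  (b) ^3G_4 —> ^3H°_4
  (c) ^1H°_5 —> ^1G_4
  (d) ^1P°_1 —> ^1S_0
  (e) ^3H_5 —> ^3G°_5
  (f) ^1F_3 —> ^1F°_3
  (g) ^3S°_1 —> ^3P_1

6

(a) forbidden (parity, ΔS fail)
(b) allowed
(c) allowed
(d) allowed
(e) allowed
(f) allowed
(g) allowed
Total allowed: 6 of 7.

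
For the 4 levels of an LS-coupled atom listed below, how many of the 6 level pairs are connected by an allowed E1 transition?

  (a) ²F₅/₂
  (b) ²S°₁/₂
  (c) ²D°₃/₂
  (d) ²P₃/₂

3

(a)–(b): forbidden (ΔL, ΔJ).
(a)–(c): allowed.
(a)–(d): forbidden (parity, ΔL).
(b)–(c): forbidden (parity, ΔL).
(b)–(d): allowed.
(c)–(d): allowed.
Allowed pairs: 3 of 6.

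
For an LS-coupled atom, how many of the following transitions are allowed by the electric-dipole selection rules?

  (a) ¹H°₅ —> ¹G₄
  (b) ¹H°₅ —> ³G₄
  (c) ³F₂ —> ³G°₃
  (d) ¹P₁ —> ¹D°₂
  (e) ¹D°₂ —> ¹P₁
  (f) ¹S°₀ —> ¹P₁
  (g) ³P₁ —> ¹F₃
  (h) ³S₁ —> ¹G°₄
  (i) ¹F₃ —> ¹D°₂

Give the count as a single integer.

6

(a) allowed
(b) forbidden (ΔS fails)
(c) allowed
(d) allowed
(e) allowed
(f) allowed
(g) forbidden (parity, ΔS, ΔL, ΔJ fail)
(h) forbidden (ΔS, ΔL, ΔJ fail)
(i) allowed
Total allowed: 6 of 9.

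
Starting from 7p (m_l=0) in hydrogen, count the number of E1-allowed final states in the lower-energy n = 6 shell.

4

E1 requires Δl = ±1, so l_f ∈ {0, 2}; with 0 ≤ l_f ≤ n_f−1 = 5, the allowed l_f values are {0, 2}.
For l_f = 0: m_f ∈ {m_i−1, m_i, m_i+1} ∩ [−0, 0] = {0} → 1 state.
For l_f = 2: m_f ∈ {m_i−1, m_i, m_i+1} ∩ [−2, 2] = {-1, 0, 1} → 3 states.
Total: 4.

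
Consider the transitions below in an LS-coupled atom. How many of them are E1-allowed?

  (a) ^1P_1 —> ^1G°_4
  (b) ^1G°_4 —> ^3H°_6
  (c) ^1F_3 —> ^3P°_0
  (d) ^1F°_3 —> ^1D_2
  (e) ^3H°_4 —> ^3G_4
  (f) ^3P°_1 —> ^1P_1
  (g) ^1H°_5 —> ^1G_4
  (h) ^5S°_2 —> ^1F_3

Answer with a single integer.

(a) forbidden (ΔL, ΔJ fail)
(b) forbidden (parity, ΔS, ΔJ fail)
(c) forbidden (ΔS, ΔL, ΔJ fail)
(d) allowed
(e) allowed
(f) forbidden (ΔS fails)
(g) allowed
(h) forbidden (ΔS, ΔL fail)
Total allowed: 3 of 8.

3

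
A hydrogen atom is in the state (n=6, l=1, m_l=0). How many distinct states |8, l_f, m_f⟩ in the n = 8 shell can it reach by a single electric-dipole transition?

4

E1 requires Δl = ±1, so l_f ∈ {0, 2}; with 0 ≤ l_f ≤ n_f−1 = 7, the allowed l_f values are {0, 2}.
For l_f = 0: m_f ∈ {m_i−1, m_i, m_i+1} ∩ [−0, 0] = {0} → 1 state.
For l_f = 2: m_f ∈ {m_i−1, m_i, m_i+1} ∩ [−2, 2] = {-1, 0, 1} → 3 states.
Total: 4.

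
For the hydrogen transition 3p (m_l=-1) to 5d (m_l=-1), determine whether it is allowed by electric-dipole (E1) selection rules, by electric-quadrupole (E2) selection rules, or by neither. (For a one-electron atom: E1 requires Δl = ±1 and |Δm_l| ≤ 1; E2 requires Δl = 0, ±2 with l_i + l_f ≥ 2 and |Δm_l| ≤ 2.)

E1

Δl = 2 − 1 = +1; l_i + l_f = 3.
Δm_l = +0.
E1 (Δl = ±1, |Δm_l| ≤ 1): satisfied.
E2 (Δl = 0,±2, l_i+l_f ≥ 2, |Δm_l| ≤ 2): not satisfied.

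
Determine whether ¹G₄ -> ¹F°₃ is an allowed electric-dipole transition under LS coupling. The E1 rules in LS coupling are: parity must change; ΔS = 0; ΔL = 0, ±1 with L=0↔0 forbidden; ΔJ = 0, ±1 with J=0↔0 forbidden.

allowed

Parity must change: even → odd — ok.
ΔS = 0: S: 0 → 0 — ok.
ΔL = 0, ±1 (not L=0↔0): L: 4 → 3, ΔL = -1 — ok.
ΔJ = 0, ±1 (not J=0↔0): J: 4 → 3, ΔJ = -1 — ok.
All four E1 rules are satisfied.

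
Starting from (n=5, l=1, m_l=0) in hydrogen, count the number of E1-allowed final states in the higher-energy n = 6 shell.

E1 requires Δl = ±1, so l_f ∈ {0, 2}; with 0 ≤ l_f ≤ n_f−1 = 5, the allowed l_f values are {0, 2}.
For l_f = 0: m_f ∈ {m_i−1, m_i, m_i+1} ∩ [−0, 0] = {0} → 1 state.
For l_f = 2: m_f ∈ {m_i−1, m_i, m_i+1} ∩ [−2, 2] = {-1, 0, 1} → 3 states.
Total: 4.

4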